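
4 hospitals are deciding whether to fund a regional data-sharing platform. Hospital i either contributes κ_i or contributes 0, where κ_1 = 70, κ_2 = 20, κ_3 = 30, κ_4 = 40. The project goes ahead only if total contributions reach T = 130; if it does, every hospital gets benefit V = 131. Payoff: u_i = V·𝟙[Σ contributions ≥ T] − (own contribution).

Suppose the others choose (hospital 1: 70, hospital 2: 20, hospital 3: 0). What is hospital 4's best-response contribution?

40

Others' total = 90. Contributing 40 brings total to 130 ≥ 130: gain V − κ_4 = 91.
Best response: 40.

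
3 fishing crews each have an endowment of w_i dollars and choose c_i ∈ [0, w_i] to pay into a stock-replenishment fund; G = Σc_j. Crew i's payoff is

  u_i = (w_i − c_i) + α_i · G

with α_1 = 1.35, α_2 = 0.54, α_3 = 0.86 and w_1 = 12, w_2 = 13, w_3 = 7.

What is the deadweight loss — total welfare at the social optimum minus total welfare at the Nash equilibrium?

∂u_i/∂c_i = α_i − 1, so crew i contributes w_i if α_i > 1, else 0.
α_i > 1 for i ∈ {1}; NE contributions (12, 0, 0), G = 12.
W^NE = Σw_i − G^NE + (Σα_i)·G^NE = 32 + 1.75·12 = 53.
Planner: ∂(Σu_j)/∂c_i = Σα_j − 1 = 1.75 > 0, so everyone contributes w_i; G^SO = 32, W^SO = 32 + 1.75·32 = 88.
Deadweight loss = 35.

35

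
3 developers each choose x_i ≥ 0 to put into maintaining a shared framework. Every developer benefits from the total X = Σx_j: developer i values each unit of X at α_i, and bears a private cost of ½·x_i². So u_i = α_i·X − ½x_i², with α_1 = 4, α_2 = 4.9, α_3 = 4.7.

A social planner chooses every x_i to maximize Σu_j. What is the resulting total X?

Planner FOC: ∂(Σu_j)/∂x_i = (Σα_j) − x_i = 0, so x_i^SO = Σα_j = 13.6 for every i; X^SO = 40.8.

40.8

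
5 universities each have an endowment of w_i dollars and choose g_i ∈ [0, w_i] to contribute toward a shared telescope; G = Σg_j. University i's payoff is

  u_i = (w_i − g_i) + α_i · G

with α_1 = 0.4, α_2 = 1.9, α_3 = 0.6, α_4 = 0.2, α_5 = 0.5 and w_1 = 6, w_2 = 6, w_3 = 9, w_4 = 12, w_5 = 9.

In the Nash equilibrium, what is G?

∂u_i/∂g_i = α_i − 1, so university i contributes w_i if α_i > 1, else 0.
α_i > 1 for i ∈ {2}; NE contributions (0, 6, 0, 0, 0), G = 6.

6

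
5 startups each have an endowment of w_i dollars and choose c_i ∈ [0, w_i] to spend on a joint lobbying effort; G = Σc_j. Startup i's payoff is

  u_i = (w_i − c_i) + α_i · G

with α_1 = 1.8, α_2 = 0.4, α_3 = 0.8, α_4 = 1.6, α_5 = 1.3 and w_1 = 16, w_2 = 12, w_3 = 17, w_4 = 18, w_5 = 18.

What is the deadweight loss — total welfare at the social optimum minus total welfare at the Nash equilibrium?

142.1

∂u_i/∂c_i = α_i − 1, so startup i contributes w_i if α_i > 1, else 0.
α_i > 1 for i ∈ {1, 4, 5}; NE contributions (16, 0, 0, 18, 18), G = 52.
W^NE = Σw_i − G^NE + (Σα_i)·G^NE = 81 + 4.9·52 = 335.8.
Planner: ∂(Σu_j)/∂c_i = Σα_j − 1 = 4.9 > 0, so everyone contributes w_i; G^SO = 81, W^SO = 81 + 4.9·81 = 477.9.
Deadweight loss = 142.1.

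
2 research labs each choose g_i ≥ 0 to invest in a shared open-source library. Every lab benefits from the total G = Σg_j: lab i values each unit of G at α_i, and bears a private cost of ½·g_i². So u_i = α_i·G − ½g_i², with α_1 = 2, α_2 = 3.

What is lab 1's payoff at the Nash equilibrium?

Lab i's FOC: ∂u_i/∂g_i = α_i − g_i = 0, so g_i* = α_i.
NE contributions = (2, 3); G = 5.
u_1 = α_1·G − ½·(g_1)² = 2·5 − ½·2² = 8.

8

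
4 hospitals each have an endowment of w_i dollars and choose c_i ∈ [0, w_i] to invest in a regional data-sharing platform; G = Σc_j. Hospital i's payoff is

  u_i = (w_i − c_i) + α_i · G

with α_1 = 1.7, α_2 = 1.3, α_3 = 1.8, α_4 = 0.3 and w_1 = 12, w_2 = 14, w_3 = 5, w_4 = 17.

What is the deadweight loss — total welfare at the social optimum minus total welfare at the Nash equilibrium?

∂u_i/∂c_i = α_i − 1, so hospital i contributes w_i if α_i > 1, else 0.
α_i > 1 for i ∈ {1, 2, 3}; NE contributions (12, 14, 5, 0), G = 31.
W^NE = Σw_i − G^NE + (Σα_i)·G^NE = 48 + 4.1·31 = 175.1.
Planner: ∂(Σu_j)/∂c_i = Σα_j − 1 = 4.1 > 0, so everyone contributes w_i; G^SO = 48, W^SO = 48 + 4.1·48 = 244.8.
Deadweight loss = 69.7.

69.7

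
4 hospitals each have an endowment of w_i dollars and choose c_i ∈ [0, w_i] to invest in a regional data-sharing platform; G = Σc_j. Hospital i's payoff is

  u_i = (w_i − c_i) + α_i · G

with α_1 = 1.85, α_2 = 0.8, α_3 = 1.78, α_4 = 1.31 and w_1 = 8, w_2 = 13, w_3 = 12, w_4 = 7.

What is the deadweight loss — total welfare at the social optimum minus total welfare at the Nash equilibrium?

∂u_i/∂c_i = α_i − 1, so hospital i contributes w_i if α_i > 1, else 0.
α_i > 1 for i ∈ {1, 3, 4}; NE contributions (8, 0, 12, 7), G = 27.
W^NE = Σw_i − G^NE + (Σα_i)·G^NE = 40 + 4.74·27 = 167.98.
Planner: ∂(Σu_j)/∂c_i = Σα_j − 1 = 4.74 > 0, so everyone contributes w_i; G^SO = 40, W^SO = 40 + 4.74·40 = 229.6.
Deadweight loss = 61.62.

61.62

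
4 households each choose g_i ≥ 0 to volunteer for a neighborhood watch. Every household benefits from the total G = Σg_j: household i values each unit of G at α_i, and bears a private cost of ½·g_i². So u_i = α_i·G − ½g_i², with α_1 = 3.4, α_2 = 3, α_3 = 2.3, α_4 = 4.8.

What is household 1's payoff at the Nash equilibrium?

Household i's FOC: ∂u_i/∂g_i = α_i − g_i = 0, so g_i* = α_i.
NE contributions = (3.4, 3, 2.3, 4.8); G = 13.5.
u_1 = α_1·G − ½·(g_1)² = 3.4·13.5 − ½·3.4² = 40.12.

40.12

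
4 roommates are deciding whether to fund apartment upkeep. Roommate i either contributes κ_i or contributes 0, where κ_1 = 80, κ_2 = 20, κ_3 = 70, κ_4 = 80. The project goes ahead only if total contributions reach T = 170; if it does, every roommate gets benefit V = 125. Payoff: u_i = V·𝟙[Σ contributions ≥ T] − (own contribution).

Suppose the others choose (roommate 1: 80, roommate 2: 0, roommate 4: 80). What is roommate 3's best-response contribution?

70

Others' total = 160. Contributing 70 brings total to 230 ≥ 170: gain V − κ_3 = 55.
Best response: 70.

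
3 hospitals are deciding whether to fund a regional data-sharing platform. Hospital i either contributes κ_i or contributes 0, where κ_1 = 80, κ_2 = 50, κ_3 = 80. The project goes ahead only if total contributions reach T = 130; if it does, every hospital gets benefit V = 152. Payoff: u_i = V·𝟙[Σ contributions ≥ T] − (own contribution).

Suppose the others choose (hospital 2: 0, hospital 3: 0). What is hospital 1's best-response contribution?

Others' total = 0. Even contributing 80 gives 80 < 130: no benefit either way.
Best response: 0.

0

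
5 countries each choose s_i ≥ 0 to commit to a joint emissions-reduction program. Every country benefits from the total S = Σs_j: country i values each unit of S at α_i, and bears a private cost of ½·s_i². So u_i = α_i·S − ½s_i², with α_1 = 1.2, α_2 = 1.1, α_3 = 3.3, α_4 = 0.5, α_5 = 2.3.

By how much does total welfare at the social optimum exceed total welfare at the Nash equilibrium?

115.38

Country i's FOC: ∂u_i/∂s_i = α_i − s_i = 0, so s_i* = α_i.
NE contributions = (1.2, 1.1, 3.3, 0.5, 2.3); S = 8.4.
W^NE = (Σα)·S − ½Σα_i² = 8.4² − ½·19.08 = 61.02.
Planner sets s_i = Σα_j = 8.4 for every i, so S^SO = 5·8.4 = 42.
W^SO = (Σα)·S^SO − ½·5·(Σα)² = (5/2)·8.4² = 176.4.
Deadweight loss = W^SO − W^NE = 115.38.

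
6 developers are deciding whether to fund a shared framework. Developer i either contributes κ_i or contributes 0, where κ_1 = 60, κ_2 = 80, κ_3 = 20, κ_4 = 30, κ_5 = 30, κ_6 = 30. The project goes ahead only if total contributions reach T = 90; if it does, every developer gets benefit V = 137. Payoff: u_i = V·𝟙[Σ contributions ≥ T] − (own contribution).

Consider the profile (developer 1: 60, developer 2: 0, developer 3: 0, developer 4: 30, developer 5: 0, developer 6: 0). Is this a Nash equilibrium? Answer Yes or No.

Total = 90 ≥ 90: provided.
Developer 1 (pledges 60, payoff 77): dropping to 0 → total 30, payoff 0. No gain.
Developer 2 (pledges 0, payoff 137): pledging 80 → total 170, payoff 57. No gain.
Developer 3 (pledges 0, payoff 137): pledging 20 → total 110, payoff 117. No gain.
Developer 4 (pledges 30, payoff 107): dropping to 0 → total 60, payoff 0. No gain.
Developer 5 (pledges 0, payoff 137): pledging 30 → total 120, payoff 107. No gain.
Developer 6 (pledges 0, payoff 137): pledging 30 → total 120, payoff 107. No gain.

Yes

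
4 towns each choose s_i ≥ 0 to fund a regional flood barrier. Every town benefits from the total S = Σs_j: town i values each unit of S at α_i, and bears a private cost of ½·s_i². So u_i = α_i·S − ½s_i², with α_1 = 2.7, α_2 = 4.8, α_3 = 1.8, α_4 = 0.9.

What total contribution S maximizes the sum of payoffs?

Planner FOC: ∂(Σu_j)/∂s_i = (Σα_j) − s_i = 0, so s_i^SO = Σα_j = 10.2 for every i; S^SO = 40.8.

40.8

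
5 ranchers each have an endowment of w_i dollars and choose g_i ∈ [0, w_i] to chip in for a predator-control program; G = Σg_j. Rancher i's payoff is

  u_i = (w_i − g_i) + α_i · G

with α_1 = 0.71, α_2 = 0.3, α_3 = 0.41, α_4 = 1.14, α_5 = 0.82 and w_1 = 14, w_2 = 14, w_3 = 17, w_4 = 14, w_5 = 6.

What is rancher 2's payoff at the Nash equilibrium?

∂u_i/∂g_i = α_i − 1, so rancher i contributes w_i if α_i > 1, else 0.
α_i > 1 for i ∈ {4}; NE contributions (0, 0, 0, 14, 0), G = 14.
u_2 = (14 − 0) + 0.3·14 = 18.2.

18.2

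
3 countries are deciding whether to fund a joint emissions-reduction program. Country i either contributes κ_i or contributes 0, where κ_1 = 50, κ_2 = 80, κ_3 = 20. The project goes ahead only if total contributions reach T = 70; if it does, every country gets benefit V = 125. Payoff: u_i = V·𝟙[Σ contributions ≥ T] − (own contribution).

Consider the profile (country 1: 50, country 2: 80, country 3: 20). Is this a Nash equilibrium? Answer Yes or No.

Total = 150 ≥ 70: provided.
Country 1 (pledges 50, payoff 75): dropping to 0 → total 100, payoff 125. Profitable deviation.

No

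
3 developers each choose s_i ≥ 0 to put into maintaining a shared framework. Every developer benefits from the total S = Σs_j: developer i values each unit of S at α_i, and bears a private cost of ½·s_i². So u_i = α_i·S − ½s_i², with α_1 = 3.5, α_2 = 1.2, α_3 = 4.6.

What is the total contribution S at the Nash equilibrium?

Developer i's FOC: ∂u_i/∂s_i = α_i − s_i = 0, so s_i* = α_i.
NE contributions = (3.5, 1.2, 4.6); S = 9.3.

9.3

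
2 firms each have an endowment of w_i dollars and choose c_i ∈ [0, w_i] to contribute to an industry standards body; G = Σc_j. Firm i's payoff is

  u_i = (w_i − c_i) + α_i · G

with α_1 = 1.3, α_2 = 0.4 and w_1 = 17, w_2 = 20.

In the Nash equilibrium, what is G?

∂u_i/∂c_i = α_i − 1, so firm i contributes w_i if α_i > 1, else 0.
α_i > 1 for i ∈ {1}; NE contributions (17, 0), G = 17.

17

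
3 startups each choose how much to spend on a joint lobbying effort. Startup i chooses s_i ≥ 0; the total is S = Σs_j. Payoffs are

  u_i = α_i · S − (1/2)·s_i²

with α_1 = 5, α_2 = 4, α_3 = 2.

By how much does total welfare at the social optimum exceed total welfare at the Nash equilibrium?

Startup i's FOC: ∂u_i/∂s_i = α_i − s_i = 0, so s_i* = α_i.
NE contributions = (5, 4, 2); S = 11.
W^NE = (Σα)·S − ½Σα_i² = 11² − ½·45 = 98.5.
Planner sets s_i = Σα_j = 11 for every i, so S^SO = 3·11 = 33.
W^SO = (Σα)·S^SO − ½·3·(Σα)² = (3/2)·11² = 181.5.
Deadweight loss = W^SO − W^NE = 83.

83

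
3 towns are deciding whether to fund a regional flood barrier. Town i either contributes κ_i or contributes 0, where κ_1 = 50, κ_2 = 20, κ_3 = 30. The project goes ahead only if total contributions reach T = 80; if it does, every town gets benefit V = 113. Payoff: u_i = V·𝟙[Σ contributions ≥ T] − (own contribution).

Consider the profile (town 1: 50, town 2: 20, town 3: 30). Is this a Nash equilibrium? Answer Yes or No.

Total = 100 ≥ 80: provided.
Town 1 (pledges 50, payoff 63): dropping to 0 → total 50, payoff 0. No gain.
Town 2 (pledges 20, payoff 93): dropping to 0 → total 80, payoff 113. Profitable deviation.

No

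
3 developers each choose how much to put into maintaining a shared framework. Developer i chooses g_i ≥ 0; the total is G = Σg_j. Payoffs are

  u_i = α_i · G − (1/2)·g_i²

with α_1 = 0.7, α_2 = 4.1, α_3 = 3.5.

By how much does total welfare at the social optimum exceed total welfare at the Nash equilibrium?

Developer i's FOC: ∂u_i/∂g_i = α_i − g_i = 0, so g_i* = α_i.
NE contributions = (0.7, 4.1, 3.5); G = 8.3.
W^NE = (Σα)·G − ½Σα_i² = 8.3² − ½·29.55 = 54.115.
Planner sets g_i = Σα_j = 8.3 for every i, so G^SO = 3·8.3 = 24.9.
W^SO = (Σα)·G^SO − ½·3·(Σα)² = (3/2)·8.3² = 103.335.
Deadweight loss = W^SO − W^NE = 49.22.

49.22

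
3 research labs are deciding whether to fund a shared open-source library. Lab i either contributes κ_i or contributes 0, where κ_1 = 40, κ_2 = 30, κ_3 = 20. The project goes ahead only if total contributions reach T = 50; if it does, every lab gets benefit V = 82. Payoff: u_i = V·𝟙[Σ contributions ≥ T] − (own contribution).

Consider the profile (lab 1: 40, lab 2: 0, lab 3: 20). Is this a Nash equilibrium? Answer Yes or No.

Yes

Total = 60 ≥ 50: provided.
Lab 1 (pledges 40, payoff 42): dropping to 0 → total 20, payoff 0. No gain.
Lab 2 (pledges 0, payoff 82): pledging 30 → total 90, payoff 52. No gain.
Lab 3 (pledges 20, payoff 62): dropping to 0 → total 40, payoff 0. No gain.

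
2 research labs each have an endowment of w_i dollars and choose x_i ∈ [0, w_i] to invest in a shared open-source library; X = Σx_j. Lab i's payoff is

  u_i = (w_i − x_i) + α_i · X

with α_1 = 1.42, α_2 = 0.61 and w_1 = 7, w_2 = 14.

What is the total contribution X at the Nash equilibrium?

∂u_i/∂x_i = α_i − 1, so lab i contributes w_i if α_i > 1, else 0.
α_i > 1 for i ∈ {1}; NE contributions (7, 0), X = 7.

7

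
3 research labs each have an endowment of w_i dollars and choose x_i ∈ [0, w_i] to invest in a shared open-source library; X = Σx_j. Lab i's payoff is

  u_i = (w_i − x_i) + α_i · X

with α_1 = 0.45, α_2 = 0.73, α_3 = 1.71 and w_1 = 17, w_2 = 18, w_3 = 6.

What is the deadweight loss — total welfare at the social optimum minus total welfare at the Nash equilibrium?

∂u_i/∂x_i = α_i − 1, so lab i contributes w_i if α_i > 1, else 0.
α_i > 1 for i ∈ {3}; NE contributions (0, 0, 6), X = 6.
W^NE = Σw_i − X^NE + (Σα_i)·X^NE = 41 + 1.89·6 = 52.34.
Planner: ∂(Σu_j)/∂x_i = Σα_j − 1 = 1.89 > 0, so everyone contributes w_i; X^SO = 41, W^SO = 41 + 1.89·41 = 118.49.
Deadweight loss = 66.15.

66.15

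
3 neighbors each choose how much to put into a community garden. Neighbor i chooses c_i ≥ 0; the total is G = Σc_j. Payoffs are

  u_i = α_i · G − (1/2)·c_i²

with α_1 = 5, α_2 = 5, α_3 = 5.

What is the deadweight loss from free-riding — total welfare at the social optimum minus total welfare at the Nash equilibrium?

150

Neighbor i's FOC: ∂u_i/∂c_i = α_i − c_i = 0, so c_i* = α_i.
NE contributions = (5, 5, 5); G = 15.
W^NE = (Σα)·G − ½Σα_i² = 15² − ½·75 = 187.5.
Planner sets c_i = Σα_j = 15 for every i, so G^SO = 3·15 = 45.
W^SO = (Σα)·G^SO − ½·3·(Σα)² = (3/2)·15² = 337.5.
Deadweight loss = W^SO − W^NE = 150.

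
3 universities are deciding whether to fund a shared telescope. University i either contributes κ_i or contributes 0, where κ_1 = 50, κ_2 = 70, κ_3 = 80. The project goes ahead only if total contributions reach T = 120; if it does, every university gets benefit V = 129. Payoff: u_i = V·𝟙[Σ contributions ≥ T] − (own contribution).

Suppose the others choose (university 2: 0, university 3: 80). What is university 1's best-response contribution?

Others' total = 80. Contributing 50 brings total to 130 ≥ 120: gain V − κ_1 = 79.
Best response: 50.

50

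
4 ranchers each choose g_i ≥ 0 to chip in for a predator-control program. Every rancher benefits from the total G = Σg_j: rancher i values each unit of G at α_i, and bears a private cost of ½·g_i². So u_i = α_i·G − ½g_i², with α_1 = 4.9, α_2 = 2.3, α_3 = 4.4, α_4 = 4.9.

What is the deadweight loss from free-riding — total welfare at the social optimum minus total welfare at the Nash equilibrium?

Rancher i's FOC: ∂u_i/∂g_i = α_i − g_i = 0, so g_i* = α_i.
NE contributions = (4.9, 2.3, 4.4, 4.9); G = 16.5.
W^NE = (Σα)·G − ½Σα_i² = 16.5² − ½·72.67 = 235.915.
Planner sets g_i = Σα_j = 16.5 for every i, so G^SO = 4·16.5 = 66.
W^SO = (Σα)·G^SO − ½·4·(Σα)² = (4/2)·16.5² = 544.5.
Deadweight loss = W^SO − W^NE = 308.585.

308.585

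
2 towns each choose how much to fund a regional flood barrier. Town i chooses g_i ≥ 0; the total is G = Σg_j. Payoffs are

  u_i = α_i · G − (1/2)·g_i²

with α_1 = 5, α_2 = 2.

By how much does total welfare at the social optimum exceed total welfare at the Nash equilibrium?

14.5

Town i's FOC: ∂u_i/∂g_i = α_i − g_i = 0, so g_i* = α_i.
NE contributions = (5, 2); G = 7.
W^NE = (Σα)·G − ½Σα_i² = 7² − ½·29 = 34.5.
Planner sets g_i = Σα_j = 7 for every i, so G^SO = 2·7 = 14.
W^SO = (Σα)·G^SO − ½·2·(Σα)² = (2/2)·7² = 49.
Deadweight loss = W^SO − W^NE = 14.5.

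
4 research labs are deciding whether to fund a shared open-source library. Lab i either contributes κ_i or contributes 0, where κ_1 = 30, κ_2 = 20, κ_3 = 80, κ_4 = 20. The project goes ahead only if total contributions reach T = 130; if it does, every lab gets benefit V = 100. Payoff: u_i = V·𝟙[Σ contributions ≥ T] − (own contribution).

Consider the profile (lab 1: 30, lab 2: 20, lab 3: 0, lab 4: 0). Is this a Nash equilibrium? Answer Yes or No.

No

Total = 50 < 130: not provided.
Lab 1 (pledges 30, payoff -30): dropping to 0 → total 20, payoff 0. Profitable deviation.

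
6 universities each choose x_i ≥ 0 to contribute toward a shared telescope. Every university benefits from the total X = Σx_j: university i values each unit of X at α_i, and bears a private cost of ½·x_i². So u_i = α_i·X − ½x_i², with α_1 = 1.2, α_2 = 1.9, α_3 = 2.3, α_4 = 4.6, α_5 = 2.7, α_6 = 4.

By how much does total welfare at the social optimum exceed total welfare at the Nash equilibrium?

University i's FOC: ∂u_i/∂x_i = α_i − x_i = 0, so x_i* = α_i.
NE contributions = (1.2, 1.9, 2.3, 4.6, 2.7, 4); X = 16.7.
W^NE = (Σα)·X − ½Σα_i² = 16.7² − ½·54.79 = 251.495.
Planner sets x_i = Σα_j = 16.7 for every i, so X^SO = 6·16.7 = 100.2.
W^SO = (Σα)·X^SO − ½·6·(Σα)² = (6/2)·16.7² = 836.67.
Deadweight loss = W^SO − W^NE = 585.175.

585.175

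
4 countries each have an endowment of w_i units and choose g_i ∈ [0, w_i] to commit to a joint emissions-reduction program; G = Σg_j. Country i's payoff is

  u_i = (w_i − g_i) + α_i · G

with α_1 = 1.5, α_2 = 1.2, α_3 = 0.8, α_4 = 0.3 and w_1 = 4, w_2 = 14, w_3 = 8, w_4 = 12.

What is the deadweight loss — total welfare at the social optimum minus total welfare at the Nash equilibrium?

∂u_i/∂g_i = α_i − 1, so country i contributes w_i if α_i > 1, else 0.
α_i > 1 for i ∈ {1, 2}; NE contributions (4, 14, 0, 0), G = 18.
W^NE = Σw_i − G^NE + (Σα_i)·G^NE = 38 + 2.8·18 = 88.4.
Planner: ∂(Σu_j)/∂g_i = Σα_j − 1 = 2.8 > 0, so everyone contributes w_i; G^SO = 38, W^SO = 38 + 2.8·38 = 144.4.
Deadweight loss = 56.

56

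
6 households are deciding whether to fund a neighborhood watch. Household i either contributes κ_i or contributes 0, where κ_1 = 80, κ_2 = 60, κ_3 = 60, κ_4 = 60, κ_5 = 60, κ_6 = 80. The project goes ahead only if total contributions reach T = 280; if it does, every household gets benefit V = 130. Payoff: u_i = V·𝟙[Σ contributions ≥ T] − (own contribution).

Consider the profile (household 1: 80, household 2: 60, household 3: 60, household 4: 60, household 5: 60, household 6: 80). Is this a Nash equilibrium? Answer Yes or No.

No

Total = 400 ≥ 280: provided.
Household 1 (pledges 80, payoff 50): dropping to 0 → total 320, payoff 130. Profitable deviation.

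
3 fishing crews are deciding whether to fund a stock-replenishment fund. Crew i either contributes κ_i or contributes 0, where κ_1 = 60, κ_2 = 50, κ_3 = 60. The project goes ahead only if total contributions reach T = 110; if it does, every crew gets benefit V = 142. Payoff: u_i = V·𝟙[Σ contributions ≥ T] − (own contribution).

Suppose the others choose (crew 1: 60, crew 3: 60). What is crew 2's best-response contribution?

Others' total = 120 ≥ 110; contributing adds cost 50 for no extra benefit.
Best response: 0.

0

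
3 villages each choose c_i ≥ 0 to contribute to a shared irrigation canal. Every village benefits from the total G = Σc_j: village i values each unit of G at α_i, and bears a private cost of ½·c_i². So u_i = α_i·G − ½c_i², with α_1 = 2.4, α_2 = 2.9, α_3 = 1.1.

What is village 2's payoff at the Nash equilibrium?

Village i's FOC: ∂u_i/∂c_i = α_i − c_i = 0, so c_i* = α_i.
NE contributions = (2.4, 2.9, 1.1); G = 6.4.
u_2 = α_2·G − ½·(c_2)² = 2.9·6.4 − ½·2.9² = 14.355.

14.355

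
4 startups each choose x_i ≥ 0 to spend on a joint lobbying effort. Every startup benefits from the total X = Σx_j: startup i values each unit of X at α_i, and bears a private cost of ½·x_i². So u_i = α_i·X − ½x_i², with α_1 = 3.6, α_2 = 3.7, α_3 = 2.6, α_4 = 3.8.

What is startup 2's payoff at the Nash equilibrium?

Startup i's FOC: ∂u_i/∂x_i = α_i − x_i = 0, so x_i* = α_i.
NE contributions = (3.6, 3.7, 2.6, 3.8); X = 13.7.
u_2 = α_2·X − ½·(x_2)² = 3.7·13.7 − ½·3.7² = 43.845.

43.845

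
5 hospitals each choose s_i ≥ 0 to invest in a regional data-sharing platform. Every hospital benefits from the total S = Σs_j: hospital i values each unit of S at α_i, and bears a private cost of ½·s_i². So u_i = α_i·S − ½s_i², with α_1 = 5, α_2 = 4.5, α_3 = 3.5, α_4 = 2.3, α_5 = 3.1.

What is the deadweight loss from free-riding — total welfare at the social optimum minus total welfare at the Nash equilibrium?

Hospital i's FOC: ∂u_i/∂s_i = α_i − s_i = 0, so s_i* = α_i.
NE contributions = (5, 4.5, 3.5, 2.3, 3.1); S = 18.4.
W^NE = (Σα)·S − ½Σα_i² = 18.4² − ½·72.4 = 302.36.
Planner sets s_i = Σα_j = 18.4 for every i, so S^SO = 5·18.4 = 92.
W^SO = (Σα)·S^SO − ½·5·(Σα)² = (5/2)·18.4² = 846.4.
Deadweight loss = W^SO − W^NE = 544.04.

544.04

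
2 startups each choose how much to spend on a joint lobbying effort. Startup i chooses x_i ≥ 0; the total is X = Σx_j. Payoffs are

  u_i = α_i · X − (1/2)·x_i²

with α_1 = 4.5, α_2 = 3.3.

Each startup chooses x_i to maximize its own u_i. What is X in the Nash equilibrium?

7.8

Startup i's FOC: ∂u_i/∂x_i = α_i − x_i = 0, so x_i* = α_i.
NE contributions = (4.5, 3.3); X = 7.8.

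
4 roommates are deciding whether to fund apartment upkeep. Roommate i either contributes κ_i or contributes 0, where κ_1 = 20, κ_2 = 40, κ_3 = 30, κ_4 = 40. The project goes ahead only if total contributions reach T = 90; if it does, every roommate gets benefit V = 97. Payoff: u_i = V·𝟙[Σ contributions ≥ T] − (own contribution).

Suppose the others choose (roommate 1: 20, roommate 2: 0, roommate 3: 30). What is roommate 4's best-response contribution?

40

Others' total = 50. Contributing 40 brings total to 90 ≥ 90: gain V − κ_4 = 57.
Best response: 40.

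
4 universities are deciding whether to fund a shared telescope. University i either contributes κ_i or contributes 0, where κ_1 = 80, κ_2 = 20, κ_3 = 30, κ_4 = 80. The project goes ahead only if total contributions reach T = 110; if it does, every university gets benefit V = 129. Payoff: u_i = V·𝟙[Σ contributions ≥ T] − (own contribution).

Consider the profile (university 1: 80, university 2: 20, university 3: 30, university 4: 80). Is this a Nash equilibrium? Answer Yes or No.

Total = 210 ≥ 110: provided.
University 1 (pledges 80, payoff 49): dropping to 0 → total 130, payoff 129. Profitable deviation.

No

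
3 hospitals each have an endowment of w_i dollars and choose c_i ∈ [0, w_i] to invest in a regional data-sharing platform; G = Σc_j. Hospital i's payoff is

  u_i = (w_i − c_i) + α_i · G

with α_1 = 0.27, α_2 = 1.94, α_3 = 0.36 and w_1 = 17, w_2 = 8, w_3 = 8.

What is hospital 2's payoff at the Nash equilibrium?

∂u_i/∂c_i = α_i − 1, so hospital i contributes w_i if α_i > 1, else 0.
α_i > 1 for i ∈ {2}; NE contributions (0, 8, 0), G = 8.
u_2 = (8 − 8) + 1.94·8 = 15.52.

15.52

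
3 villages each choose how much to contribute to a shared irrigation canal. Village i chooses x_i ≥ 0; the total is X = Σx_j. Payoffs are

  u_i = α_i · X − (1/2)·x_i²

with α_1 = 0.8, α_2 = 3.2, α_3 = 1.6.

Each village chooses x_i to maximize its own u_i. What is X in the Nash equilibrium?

Village i's FOC: ∂u_i/∂x_i = α_i − x_i = 0, so x_i* = α_i.
NE contributions = (0.8, 3.2, 1.6); X = 5.6.

5.6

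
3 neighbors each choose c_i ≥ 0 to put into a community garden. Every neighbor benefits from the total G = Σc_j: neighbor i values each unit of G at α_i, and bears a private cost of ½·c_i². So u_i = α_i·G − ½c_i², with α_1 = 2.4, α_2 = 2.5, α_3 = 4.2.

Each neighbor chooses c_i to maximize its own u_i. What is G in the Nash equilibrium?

Neighbor i's FOC: ∂u_i/∂c_i = α_i − c_i = 0, so c_i* = α_i.
NE contributions = (2.4, 2.5, 4.2); G = 9.1.

9.1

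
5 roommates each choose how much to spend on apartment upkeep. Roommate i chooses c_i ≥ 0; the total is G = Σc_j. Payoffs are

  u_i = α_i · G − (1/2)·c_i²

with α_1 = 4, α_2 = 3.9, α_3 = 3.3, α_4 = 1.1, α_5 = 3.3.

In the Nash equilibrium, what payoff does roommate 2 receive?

Roommate i's FOC: ∂u_i/∂c_i = α_i − c_i = 0, so c_i* = α_i.
NE contributions = (4, 3.9, 3.3, 1.1, 3.3); G = 15.6.
u_2 = α_2·G − ½·(c_2)² = 3.9·15.6 − ½·3.9² = 53.235.

53.235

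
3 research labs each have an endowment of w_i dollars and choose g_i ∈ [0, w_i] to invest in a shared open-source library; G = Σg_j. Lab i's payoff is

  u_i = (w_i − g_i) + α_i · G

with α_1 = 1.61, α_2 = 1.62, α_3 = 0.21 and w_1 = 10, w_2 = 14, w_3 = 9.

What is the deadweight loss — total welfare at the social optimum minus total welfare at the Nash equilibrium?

21.96

∂u_i/∂g_i = α_i − 1, so lab i contributes w_i if α_i > 1, else 0.
α_i > 1 for i ∈ {1, 2}; NE contributions (10, 14, 0), G = 24.
W^NE = Σw_i − G^NE + (Σα_i)·G^NE = 33 + 2.44·24 = 91.56.
Planner: ∂(Σu_j)/∂g_i = Σα_j − 1 = 2.44 > 0, so everyone contributes w_i; G^SO = 33, W^SO = 33 + 2.44·33 = 113.52.
Deadweight loss = 21.96.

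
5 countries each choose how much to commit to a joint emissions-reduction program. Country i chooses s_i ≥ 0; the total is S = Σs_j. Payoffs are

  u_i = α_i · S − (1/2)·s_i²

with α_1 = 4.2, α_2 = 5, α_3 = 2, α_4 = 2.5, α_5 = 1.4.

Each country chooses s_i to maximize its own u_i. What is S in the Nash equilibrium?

15.1

Country i's FOC: ∂u_i/∂s_i = α_i − s_i = 0, so s_i* = α_i.
NE contributions = (4.2, 5, 2, 2.5, 1.4); S = 15.1.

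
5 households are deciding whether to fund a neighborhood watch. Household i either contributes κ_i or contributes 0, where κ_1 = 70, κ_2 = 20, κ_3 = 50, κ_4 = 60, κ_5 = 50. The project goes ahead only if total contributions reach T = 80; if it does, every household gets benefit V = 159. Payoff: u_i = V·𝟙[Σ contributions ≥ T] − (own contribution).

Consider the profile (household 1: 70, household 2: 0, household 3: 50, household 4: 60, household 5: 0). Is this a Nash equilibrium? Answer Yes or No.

No

Total = 180 ≥ 80: provided.
Household 1 (pledges 70, payoff 89): dropping to 0 → total 110, payoff 159. Profitable deviation.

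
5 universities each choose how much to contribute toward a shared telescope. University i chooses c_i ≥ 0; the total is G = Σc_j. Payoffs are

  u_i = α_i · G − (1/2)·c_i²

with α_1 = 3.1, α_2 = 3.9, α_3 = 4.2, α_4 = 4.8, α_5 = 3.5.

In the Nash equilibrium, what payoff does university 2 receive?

University i's FOC: ∂u_i/∂c_i = α_i − c_i = 0, so c_i* = α_i.
NE contributions = (3.1, 3.9, 4.2, 4.8, 3.5); G = 19.5.
u_2 = α_2·G − ½·(c_2)² = 3.9·19.5 − ½·3.9² = 68.445.

68.445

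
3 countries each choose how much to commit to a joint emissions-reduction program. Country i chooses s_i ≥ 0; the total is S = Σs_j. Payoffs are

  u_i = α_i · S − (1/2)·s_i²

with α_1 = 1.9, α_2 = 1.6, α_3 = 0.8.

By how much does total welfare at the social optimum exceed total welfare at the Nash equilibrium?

Country i's FOC: ∂u_i/∂s_i = α_i − s_i = 0, so s_i* = α_i.
NE contributions = (1.9, 1.6, 0.8); S = 4.3.
W^NE = (Σα)·S − ½Σα_i² = 4.3² − ½·6.81 = 15.085.
Planner sets s_i = Σα_j = 4.3 for every i, so S^SO = 3·4.3 = 12.9.
W^SO = (Σα)·S^SO − ½·3·(Σα)² = (3/2)·4.3² = 27.735.
Deadweight loss = W^SO − W^NE = 12.65.

12.65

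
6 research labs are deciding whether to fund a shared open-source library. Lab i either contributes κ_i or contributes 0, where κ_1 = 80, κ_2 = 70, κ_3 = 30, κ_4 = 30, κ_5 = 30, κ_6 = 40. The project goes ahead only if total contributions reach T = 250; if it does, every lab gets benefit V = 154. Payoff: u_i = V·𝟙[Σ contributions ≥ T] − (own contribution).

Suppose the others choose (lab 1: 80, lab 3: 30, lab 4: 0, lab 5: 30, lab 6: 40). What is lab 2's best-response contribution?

Others' total = 180. Contributing 70 brings total to 250 ≥ 250: gain V − κ_2 = 84.
Best response: 70.

70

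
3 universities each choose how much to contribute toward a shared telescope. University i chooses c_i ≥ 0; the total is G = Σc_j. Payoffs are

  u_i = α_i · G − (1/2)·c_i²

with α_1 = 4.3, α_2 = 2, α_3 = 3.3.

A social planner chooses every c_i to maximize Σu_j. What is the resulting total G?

Planner FOC: ∂(Σu_j)/∂c_i = (Σα_j) − c_i = 0, so c_i^SO = Σα_j = 9.6 for every i; G^SO = 28.8.

28.8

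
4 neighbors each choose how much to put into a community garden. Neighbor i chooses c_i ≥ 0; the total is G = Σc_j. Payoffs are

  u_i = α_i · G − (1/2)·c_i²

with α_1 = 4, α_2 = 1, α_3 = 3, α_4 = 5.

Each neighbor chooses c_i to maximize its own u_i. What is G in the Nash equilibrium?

Neighbor i's FOC: ∂u_i/∂c_i = α_i − c_i = 0, so c_i* = α_i.
NE contributions = (4, 1, 3, 5); G = 13.

13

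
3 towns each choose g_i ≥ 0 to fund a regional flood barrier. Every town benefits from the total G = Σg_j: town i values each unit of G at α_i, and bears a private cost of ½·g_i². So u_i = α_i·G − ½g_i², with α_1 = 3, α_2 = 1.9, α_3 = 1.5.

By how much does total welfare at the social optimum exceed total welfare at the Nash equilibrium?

27.91

Town i's FOC: ∂u_i/∂g_i = α_i − g_i = 0, so g_i* = α_i.
NE contributions = (3, 1.9, 1.5); G = 6.4.
W^NE = (Σα)·G − ½Σα_i² = 6.4² − ½·14.86 = 33.53.
Planner sets g_i = Σα_j = 6.4 for every i, so G^SO = 3·6.4 = 19.2.
W^SO = (Σα)·G^SO − ½·3·(Σα)² = (3/2)·6.4² = 61.44.
Deadweight loss = W^SO − W^NE = 27.91.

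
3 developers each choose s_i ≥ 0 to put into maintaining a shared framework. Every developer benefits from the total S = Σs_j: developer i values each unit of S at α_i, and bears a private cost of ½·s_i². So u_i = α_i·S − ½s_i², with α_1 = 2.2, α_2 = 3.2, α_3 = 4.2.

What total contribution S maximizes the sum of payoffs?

28.8

Planner FOC: ∂(Σu_j)/∂s_i = (Σα_j) − s_i = 0, so s_i^SO = Σα_j = 9.6 for every i; S^SO = 28.8.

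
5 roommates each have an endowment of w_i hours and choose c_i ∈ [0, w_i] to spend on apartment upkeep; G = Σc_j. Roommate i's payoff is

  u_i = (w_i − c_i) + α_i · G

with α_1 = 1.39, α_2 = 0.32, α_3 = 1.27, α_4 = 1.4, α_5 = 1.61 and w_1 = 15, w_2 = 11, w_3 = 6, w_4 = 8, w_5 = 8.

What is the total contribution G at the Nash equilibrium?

37

∂u_i/∂c_i = α_i − 1, so roommate i contributes w_i if α_i > 1, else 0.
α_i > 1 for i ∈ {1, 3, 4, 5}; NE contributions (15, 0, 6, 8, 8), G = 37.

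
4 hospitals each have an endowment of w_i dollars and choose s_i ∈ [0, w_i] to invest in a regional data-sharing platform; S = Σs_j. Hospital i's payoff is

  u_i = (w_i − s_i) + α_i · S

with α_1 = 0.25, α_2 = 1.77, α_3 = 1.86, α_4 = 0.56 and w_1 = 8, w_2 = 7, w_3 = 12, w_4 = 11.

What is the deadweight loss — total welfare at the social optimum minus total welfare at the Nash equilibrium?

∂u_i/∂s_i = α_i − 1, so hospital i contributes w_i if α_i > 1, else 0.
α_i > 1 for i ∈ {2, 3}; NE contributions (0, 7, 12, 0), S = 19.
W^NE = Σw_i − S^NE + (Σα_i)·S^NE = 38 + 3.44·19 = 103.36.
Planner: ∂(Σu_j)/∂s_i = Σα_j − 1 = 3.44 > 0, so everyone contributes w_i; S^SO = 38, W^SO = 38 + 3.44·38 = 168.72.
Deadweight loss = 65.36.

65.36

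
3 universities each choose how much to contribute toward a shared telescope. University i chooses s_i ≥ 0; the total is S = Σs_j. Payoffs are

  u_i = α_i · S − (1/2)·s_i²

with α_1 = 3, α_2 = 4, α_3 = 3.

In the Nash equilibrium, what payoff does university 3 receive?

25.5

University i's FOC: ∂u_i/∂s_i = α_i − s_i = 0, so s_i* = α_i.
NE contributions = (3, 4, 3); S = 10.
u_3 = α_3·S − ½·(s_3)² = 3·10 − ½·3² = 25.5.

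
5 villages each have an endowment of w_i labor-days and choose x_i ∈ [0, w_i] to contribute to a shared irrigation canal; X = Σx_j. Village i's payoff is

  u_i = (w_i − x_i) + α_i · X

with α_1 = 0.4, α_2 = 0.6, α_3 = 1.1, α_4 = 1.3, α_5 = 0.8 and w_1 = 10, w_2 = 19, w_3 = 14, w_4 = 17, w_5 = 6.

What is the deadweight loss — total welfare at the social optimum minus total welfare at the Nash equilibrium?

∂u_i/∂x_i = α_i − 1, so village i contributes w_i if α_i > 1, else 0.
α_i > 1 for i ∈ {3, 4}; NE contributions (0, 0, 14, 17, 0), X = 31.
W^NE = Σw_i − X^NE + (Σα_i)·X^NE = 66 + 3.2·31 = 165.2.
Planner: ∂(Σu_j)/∂x_i = Σα_j − 1 = 3.2 > 0, so everyone contributes w_i; X^SO = 66, W^SO = 66 + 3.2·66 = 277.2.
Deadweight loss = 112.

112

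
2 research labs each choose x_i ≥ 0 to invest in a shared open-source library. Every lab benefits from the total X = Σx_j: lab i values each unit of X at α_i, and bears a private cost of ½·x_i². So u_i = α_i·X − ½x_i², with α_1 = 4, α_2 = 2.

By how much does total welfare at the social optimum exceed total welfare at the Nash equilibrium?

Lab i's FOC: ∂u_i/∂x_i = α_i − x_i = 0, so x_i* = α_i.
NE contributions = (4, 2); X = 6.
W^NE = (Σα)·X − ½Σα_i² = 6² − ½·20 = 26.
Planner sets x_i = Σα_j = 6 for every i, so X^SO = 2·6 = 12.
W^SO = (Σα)·X^SO − ½·2·(Σα)² = (2/2)·6² = 36.
Deadweight loss = W^SO − W^NE = 10.

10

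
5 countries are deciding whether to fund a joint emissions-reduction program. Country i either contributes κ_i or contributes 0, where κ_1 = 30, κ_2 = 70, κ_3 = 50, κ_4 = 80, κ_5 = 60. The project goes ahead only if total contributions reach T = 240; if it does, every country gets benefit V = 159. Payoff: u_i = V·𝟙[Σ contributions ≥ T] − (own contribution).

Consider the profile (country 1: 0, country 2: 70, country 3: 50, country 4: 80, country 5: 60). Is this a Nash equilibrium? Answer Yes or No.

Yes

Total = 260 ≥ 240: provided.
Country 1 (pledges 0, payoff 159): pledging 30 → total 290, payoff 129. No gain.
Country 2 (pledges 70, payoff 89): dropping to 0 → total 190, payoff 0. No gain.
Country 3 (pledges 50, payoff 109): dropping to 0 → total 210, payoff 0. No gain.
Country 4 (pledges 80, payoff 79): dropping to 0 → total 180, payoff 0. No gain.
Country 5 (pledges 60, payoff 99): dropping to 0 → total 200, payoff 0. No gain.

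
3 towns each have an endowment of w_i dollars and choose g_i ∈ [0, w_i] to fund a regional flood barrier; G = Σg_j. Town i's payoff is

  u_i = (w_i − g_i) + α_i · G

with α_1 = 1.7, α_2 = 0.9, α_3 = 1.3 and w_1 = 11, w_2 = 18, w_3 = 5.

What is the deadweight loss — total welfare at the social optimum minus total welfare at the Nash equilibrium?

52.2

∂u_i/∂g_i = α_i − 1, so town i contributes w_i if α_i > 1, else 0.
α_i > 1 for i ∈ {1, 3}; NE contributions (11, 0, 5), G = 16.
W^NE = Σw_i − G^NE + (Σα_i)·G^NE = 34 + 2.9·16 = 80.4.
Planner: ∂(Σu_j)/∂g_i = Σα_j − 1 = 2.9 > 0, so everyone contributes w_i; G^SO = 34, W^SO = 34 + 2.9·34 = 132.6.
Deadweight loss = 52.2.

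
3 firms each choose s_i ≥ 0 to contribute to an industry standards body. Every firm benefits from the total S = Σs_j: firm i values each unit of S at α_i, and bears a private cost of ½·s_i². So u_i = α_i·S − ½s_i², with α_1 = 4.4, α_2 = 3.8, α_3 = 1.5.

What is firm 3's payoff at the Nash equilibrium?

Firm i's FOC: ∂u_i/∂s_i = α_i − s_i = 0, so s_i* = α_i.
NE contributions = (4.4, 3.8, 1.5); S = 9.7.
u_3 = α_3·S − ½·(s_3)² = 1.5·9.7 − ½·1.5² = 13.425.

13.425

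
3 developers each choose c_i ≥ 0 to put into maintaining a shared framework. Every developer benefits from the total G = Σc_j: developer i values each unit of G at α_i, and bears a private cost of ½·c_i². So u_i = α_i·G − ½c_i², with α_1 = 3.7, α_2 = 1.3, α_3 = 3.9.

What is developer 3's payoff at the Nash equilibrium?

27.105

Developer i's FOC: ∂u_i/∂c_i = α_i − c_i = 0, so c_i* = α_i.
NE contributions = (3.7, 1.3, 3.9); G = 8.9.
u_3 = α_3·G − ½·(c_3)² = 3.9·8.9 − ½·3.9² = 27.105.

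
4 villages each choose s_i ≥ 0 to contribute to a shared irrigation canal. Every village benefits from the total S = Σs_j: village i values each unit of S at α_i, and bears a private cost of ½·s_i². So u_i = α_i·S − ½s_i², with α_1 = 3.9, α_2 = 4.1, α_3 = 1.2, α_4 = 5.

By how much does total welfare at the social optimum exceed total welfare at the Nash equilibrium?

230.87

Village i's FOC: ∂u_i/∂s_i = α_i − s_i = 0, so s_i* = α_i.
NE contributions = (3.9, 4.1, 1.2, 5); S = 14.2.
W^NE = (Σα)·S − ½Σα_i² = 14.2² − ½·58.46 = 172.41.
Planner sets s_i = Σα_j = 14.2 for every i, so S^SO = 4·14.2 = 56.8.
W^SO = (Σα)·S^SO − ½·4·(Σα)² = (4/2)·14.2² = 403.28.
Deadweight loss = W^SO − W^NE = 230.87.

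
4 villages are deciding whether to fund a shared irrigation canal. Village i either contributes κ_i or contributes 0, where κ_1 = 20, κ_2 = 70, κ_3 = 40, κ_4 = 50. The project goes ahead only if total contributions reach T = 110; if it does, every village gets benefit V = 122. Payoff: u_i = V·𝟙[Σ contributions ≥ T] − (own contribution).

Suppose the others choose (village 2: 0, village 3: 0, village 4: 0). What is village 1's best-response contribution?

0

Others' total = 0. Even contributing 20 gives 20 < 110: no benefit either way.
Best response: 0.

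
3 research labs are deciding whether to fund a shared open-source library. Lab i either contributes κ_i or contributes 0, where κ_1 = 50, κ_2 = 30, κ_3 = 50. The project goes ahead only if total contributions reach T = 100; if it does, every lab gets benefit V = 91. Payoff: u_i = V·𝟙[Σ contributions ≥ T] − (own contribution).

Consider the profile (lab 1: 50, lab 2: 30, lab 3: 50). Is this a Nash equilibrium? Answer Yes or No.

Total = 130 ≥ 100: provided.
Lab 1 (pledges 50, payoff 41): dropping to 0 → total 80, payoff 0. No gain.
Lab 2 (pledges 30, payoff 61): dropping to 0 → total 100, payoff 91. Profitable deviation.

No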